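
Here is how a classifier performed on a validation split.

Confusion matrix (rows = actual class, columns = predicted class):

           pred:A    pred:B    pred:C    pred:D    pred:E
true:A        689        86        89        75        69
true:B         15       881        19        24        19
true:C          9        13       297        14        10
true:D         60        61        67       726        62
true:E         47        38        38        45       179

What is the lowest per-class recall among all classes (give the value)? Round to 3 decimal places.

0.516

Per-class recall (TP/(TP+FN)):
  A: TP=689, FN=86+89+75+69=319 → 689/1008 = 0.6835
  B: TP=881, FN=15+19+24+19=77 → 881/958 = 0.9196
  C: TP=297, FN=9+13+14+10=46 → 297/343 = 0.8659
  D: TP=726, FN=60+61+67+62=250 → 726/976 = 0.7439
  E: TP=179, FN=47+38+38+45=168 → 179/347 = 0.5159
Lowest is class 'E' with recall = 0.516.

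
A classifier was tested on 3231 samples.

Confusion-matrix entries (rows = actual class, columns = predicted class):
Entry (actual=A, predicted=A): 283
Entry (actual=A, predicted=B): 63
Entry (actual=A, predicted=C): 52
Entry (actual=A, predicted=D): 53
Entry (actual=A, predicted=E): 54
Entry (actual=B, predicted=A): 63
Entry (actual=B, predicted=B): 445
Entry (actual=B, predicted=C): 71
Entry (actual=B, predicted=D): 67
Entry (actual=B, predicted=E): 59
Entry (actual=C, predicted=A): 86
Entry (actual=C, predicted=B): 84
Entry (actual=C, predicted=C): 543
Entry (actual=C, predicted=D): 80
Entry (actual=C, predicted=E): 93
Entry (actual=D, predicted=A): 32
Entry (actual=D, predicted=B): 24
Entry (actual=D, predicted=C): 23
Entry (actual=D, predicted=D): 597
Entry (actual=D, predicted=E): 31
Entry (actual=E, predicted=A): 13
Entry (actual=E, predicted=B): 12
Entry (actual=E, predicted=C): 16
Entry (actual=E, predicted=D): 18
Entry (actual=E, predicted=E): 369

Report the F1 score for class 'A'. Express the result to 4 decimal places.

One-vs-rest for 'A': TP = diagonal; FP = other classes predicted 'A'; FN = 'A' predicted as other.
F1 score = 2·TP/(2·TP+FP+FN).
A: TP=283, FP=63+86+32+13=194, FN=63+52+53+54=222 → 566/982 = 0.57637

0.5764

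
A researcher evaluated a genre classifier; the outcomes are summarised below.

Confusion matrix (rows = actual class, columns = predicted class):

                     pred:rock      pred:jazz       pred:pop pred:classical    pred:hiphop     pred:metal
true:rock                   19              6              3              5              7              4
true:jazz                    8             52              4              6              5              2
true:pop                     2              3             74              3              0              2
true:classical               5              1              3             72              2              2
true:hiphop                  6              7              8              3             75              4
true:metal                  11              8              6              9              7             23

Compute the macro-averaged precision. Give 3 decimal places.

0.657

Per-class precision (TP/(TP+FP)):
  rock: TP=19, FP=8+2+5+6+11=32 → 19/51 = 0.3725
  jazz: TP=52, FP=6+3+1+7+8=25 → 52/77 = 0.6753
  pop: TP=74, FP=3+4+3+8+6=24 → 74/98 = 0.7551
  classical: TP=72, FP=5+6+3+3+9=26 → 72/98 = 0.7347
  hiphop: TP=75, FP=7+5+0+2+7=21 → 75/96 = 0.7813
  metal: TP=23, FP=4+2+2+2+4=14 → 23/37 = 0.6216
Macro-precision = mean = (0.3725 + 0.6753 + 0.7551 + 0.7347 + 0.7813 + 0.6216) / 6 = 0.657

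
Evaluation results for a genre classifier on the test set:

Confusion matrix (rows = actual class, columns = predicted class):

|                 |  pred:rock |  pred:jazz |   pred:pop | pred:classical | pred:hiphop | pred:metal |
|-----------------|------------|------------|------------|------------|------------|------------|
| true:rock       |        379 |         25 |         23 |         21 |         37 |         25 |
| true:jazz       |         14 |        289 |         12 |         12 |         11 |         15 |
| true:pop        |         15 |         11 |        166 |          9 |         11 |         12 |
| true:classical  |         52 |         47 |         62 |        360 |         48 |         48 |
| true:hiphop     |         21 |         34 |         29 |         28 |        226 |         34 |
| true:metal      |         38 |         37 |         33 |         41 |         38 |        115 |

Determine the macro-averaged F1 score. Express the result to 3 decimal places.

Per-class F1 score (2·TP/(2·TP+FP+FN)):
  rock: TP=379, FP=14+15+52+21+38=140, FN=25+23+21+37+25=131 → 758/1029 = 0.7366
  jazz: TP=289, FP=25+11+47+34+37=154, FN=14+12+12+11+15=64 → 578/796 = 0.7261
  pop: TP=166, FP=23+12+62+29+33=159, FN=15+11+9+11+12=58 → 332/549 = 0.6047
  classical: TP=360, FP=21+12+9+28+41=111, FN=52+47+62+48+48=257 → 720/1088 = 0.6618
  hiphop: TP=226, FP=37+11+11+48+38=145, FN=21+34+29+28+34=146 → 452/743 = 0.6083
  metal: TP=115, FP=25+15+12+48+34=134, FN=38+37+33+41+38=187 → 230/551 = 0.4174
Macro-F1 score = mean = (0.7366 + 0.7261 + 0.6047 + 0.6618 + 0.6083 + 0.4174) / 6 = 0.626

0.626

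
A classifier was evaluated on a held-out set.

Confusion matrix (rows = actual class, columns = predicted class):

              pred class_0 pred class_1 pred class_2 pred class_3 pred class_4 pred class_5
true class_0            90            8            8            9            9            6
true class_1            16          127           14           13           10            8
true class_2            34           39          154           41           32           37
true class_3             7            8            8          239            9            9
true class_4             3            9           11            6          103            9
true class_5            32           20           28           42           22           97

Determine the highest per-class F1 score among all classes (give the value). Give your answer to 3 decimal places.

Per-class F1 score (2·TP/(2·TP+FP+FN)):
  class_0: TP=90, FP=16+34+7+3+32=92, FN=8+8+9+9+6=40 → 180/312 = 0.5769
  class_1: TP=127, FP=8+39+8+9+20=84, FN=16+14+13+10+8=61 → 254/399 = 0.6366
  class_2: TP=154, FP=8+14+8+11+28=69, FN=34+39+41+32+37=183 → 308/560 = 0.5500
  class_3: TP=239, FP=9+13+41+6+42=111, FN=7+8+8+9+9=41 → 478/630 = 0.7587
  class_4: TP=103, FP=9+10+32+9+22=82, FN=3+9+11+6+9=38 → 206/326 = 0.6319
  class_5: TP=97, FP=6+8+37+9+9=69, FN=32+20+28+42+22=144 → 194/407 = 0.4767
Highest is class 'class_3' with F1 score = 0.759.

0.759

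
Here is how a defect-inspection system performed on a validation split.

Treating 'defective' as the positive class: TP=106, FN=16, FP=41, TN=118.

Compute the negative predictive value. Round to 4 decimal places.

0.8806

NPV = TN/(TN+FN) = 118/(118+16) = 0.8806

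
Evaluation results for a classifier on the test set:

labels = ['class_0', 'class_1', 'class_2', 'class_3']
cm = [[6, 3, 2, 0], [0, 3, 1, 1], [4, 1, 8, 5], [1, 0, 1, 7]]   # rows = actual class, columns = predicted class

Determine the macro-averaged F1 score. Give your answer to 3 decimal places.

0.554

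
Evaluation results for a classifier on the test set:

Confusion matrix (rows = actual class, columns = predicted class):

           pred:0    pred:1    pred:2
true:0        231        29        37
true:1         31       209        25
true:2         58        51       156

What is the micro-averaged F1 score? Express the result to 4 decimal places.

0.7207

Micro-averaging pools counts across classes: ΣTP=596, ΣFP=231, ΣFN=231.
Micro-F1 score = 2·TP/(2·TP+FP+FN) on pooled counts = 0.7207 (equals overall accuracy in single-label multiclass).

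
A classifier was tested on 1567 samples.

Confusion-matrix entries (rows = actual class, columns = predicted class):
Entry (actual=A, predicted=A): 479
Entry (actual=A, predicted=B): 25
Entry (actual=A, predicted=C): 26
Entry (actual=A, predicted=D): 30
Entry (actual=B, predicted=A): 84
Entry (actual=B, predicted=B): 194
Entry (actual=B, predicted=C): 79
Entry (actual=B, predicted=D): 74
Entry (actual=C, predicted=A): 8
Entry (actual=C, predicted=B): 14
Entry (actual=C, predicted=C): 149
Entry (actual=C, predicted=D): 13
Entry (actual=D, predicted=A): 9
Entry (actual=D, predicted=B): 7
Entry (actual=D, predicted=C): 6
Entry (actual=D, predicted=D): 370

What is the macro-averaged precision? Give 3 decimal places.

0.742

Per-class precision (TP/(TP+FP)):
  A: TP=479, FP=84+8+9=101 → 479/580 = 0.8259
  B: TP=194, FP=25+14+7=46 → 194/240 = 0.8083
  C: TP=149, FP=26+79+6=111 → 149/260 = 0.5731
  D: TP=370, FP=30+74+13=117 → 370/487 = 0.7598
Macro-precision = mean = (0.8259 + 0.8083 + 0.5731 + 0.7598) / 4 = 0.742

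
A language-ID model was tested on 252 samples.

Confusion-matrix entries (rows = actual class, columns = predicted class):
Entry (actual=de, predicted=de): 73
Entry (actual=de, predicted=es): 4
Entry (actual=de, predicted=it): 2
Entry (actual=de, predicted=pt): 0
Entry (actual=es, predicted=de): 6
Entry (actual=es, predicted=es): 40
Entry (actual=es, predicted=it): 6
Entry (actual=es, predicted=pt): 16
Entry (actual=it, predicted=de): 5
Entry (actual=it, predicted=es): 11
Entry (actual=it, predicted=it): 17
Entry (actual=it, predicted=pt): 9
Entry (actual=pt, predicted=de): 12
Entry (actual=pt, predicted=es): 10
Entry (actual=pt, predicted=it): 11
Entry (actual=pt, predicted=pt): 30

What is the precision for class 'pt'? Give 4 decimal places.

0.5455

One-vs-rest for 'pt': TP = diagonal; FP = other classes predicted 'pt'; FN = 'pt' predicted as other.
precision = TP/(TP+FP).
pt: TP=30, FP=0+16+9=25 → 30/55 = 0.54545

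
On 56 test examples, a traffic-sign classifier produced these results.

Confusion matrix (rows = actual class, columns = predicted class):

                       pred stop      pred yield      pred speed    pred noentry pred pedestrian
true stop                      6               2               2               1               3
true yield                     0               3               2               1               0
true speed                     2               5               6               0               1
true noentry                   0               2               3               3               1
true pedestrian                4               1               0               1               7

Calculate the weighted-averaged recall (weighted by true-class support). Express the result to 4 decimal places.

Per-class recall (TP/(TP+FN)):
  stop: TP=6, FN=2+2+1+3=8 → 6/14 = 0.42857
  yield: TP=3, FN=0+2+1+0=3 → 3/6 = 0.50000
  speed: TP=6, FN=2+5+0+1=8 → 6/14 = 0.42857
  noentry: TP=3, FN=0+2+3+1=6 → 3/9 = 0.33333
  pedestrian: TP=7, FN=4+1+0+1=6 → 7/13 = 0.53846
Weighted-recall = Σ (supportᵢ/N)·recallᵢ with N=56: (14/56)·0.42857 + (6/56)·0.50000 + (14/56)·0.42857 + (9/56)·0.33333 + (13/56)·0.53846 = 0.4464

0.4464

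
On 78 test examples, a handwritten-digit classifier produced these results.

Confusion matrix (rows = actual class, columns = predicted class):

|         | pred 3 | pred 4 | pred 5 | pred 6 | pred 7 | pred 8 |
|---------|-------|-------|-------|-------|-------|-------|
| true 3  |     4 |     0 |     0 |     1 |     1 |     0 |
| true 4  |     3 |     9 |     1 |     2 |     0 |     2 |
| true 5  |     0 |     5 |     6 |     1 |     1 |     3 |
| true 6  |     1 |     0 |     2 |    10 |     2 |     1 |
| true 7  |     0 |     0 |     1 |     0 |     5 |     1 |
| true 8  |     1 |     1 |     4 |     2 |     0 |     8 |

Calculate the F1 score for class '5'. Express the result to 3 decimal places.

0.400

F1 score = 2·TP/(2·TP+FP+FN).
5: TP=6, FP=0+1+2+1+4=8, FN=0+5+1+1+3=10 → 12/30 = 0.4000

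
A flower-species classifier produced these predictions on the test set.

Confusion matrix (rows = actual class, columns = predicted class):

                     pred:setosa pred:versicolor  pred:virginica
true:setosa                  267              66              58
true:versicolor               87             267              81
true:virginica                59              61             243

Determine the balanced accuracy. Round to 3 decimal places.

Balanced accuracy = mean of per-class recall.
  setosa: recall = 267/391 = 0.6829
  versicolor: recall = 267/435 = 0.6138
  virginica: recall = 243/363 = 0.6694
Mean = (0.6829 + 0.6138 + 0.6694) / 3 = 0.655

0.655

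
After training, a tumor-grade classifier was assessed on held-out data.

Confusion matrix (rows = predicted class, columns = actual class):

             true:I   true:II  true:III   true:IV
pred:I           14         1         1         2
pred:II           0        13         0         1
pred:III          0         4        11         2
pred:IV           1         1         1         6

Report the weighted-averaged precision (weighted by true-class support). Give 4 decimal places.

0.7768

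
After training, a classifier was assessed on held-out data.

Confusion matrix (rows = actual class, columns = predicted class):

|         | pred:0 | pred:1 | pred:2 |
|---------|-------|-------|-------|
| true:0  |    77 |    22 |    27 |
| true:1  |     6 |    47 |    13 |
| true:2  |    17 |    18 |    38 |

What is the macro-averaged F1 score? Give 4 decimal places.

Per-class F1 score (2·TP/(2·TP+FP+FN)):
  0: TP=77, FP=6+17=23, FN=22+27=49 → 154/226 = 0.68142
  1: TP=47, FP=22+18=40, FN=6+13=19 → 94/153 = 0.61438
  2: TP=38, FP=27+13=40, FN=17+18=35 → 76/151 = 0.50331
Macro-F1 score = mean = (0.68142 + 0.61438 + 0.50331) / 3 = 0.5997

0.5997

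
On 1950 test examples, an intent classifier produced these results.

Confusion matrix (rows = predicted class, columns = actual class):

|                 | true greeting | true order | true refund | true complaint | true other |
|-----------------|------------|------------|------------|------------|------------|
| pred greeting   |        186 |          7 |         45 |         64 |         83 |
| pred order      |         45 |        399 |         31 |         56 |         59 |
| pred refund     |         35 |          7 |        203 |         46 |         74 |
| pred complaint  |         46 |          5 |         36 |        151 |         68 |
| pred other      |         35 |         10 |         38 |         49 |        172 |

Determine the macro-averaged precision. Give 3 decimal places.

Per-class precision (TP/(TP+FP)):
  greeting: TP=186, FP=7+45+64+83=199 → 186/385 = 0.4831
  order: TP=399, FP=45+31+56+59=191 → 399/590 = 0.6763
  refund: TP=203, FP=35+7+46+74=162 → 203/365 = 0.5562
  complaint: TP=151, FP=46+5+36+68=155 → 151/306 = 0.4935
  other: TP=172, FP=35+10+38+49=132 → 172/304 = 0.5658
Macro-precision = mean = (0.4831 + 0.6763 + 0.5562 + 0.4935 + 0.5658) / 5 = 0.555

0.555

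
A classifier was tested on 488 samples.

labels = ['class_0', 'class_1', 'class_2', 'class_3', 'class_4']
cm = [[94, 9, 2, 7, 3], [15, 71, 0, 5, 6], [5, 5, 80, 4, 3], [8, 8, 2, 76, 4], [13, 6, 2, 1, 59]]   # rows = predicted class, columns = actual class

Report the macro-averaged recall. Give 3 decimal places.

0.790

Per-class recall (TP/(TP+FN)):
  class_0: TP=94, FN=15+5+8+13=41 → 94/135 = 0.6963
  class_1: TP=71, FN=9+5+8+6=28 → 71/99 = 0.7172
  class_2: TP=80, FN=2+0+2+2=6 → 80/86 = 0.9302
  class_3: TP=76, FN=7+5+4+1=17 → 76/93 = 0.8172
  class_4: TP=59, FN=3+6+3+4=16 → 59/75 = 0.7867
Macro-recall = mean = (0.6963 + 0.7172 + 0.9302 + 0.8172 + 0.7867) / 5 = 0.790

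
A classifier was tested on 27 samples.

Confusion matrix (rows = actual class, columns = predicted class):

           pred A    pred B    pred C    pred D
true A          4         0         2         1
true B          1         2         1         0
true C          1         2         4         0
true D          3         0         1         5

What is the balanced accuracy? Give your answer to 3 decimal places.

Balanced accuracy = mean of per-class recall.
  A: recall = 4/7 = 0.5714
  B: recall = 2/4 = 0.5000
  C: recall = 4/7 = 0.5714
  D: recall = 5/9 = 0.5556
Mean = (0.5714 + 0.5000 + 0.5714 + 0.5556) / 4 = 0.550

0.550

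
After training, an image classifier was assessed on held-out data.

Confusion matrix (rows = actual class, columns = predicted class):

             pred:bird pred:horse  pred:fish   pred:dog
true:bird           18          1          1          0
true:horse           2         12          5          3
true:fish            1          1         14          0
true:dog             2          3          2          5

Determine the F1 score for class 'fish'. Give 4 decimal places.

0.7368

F1 score = 2·TP/(2·TP+FP+FN).
fish: TP=14, FP=1+5+2=8, FN=1+1+0=2 → 28/38 = 0.73684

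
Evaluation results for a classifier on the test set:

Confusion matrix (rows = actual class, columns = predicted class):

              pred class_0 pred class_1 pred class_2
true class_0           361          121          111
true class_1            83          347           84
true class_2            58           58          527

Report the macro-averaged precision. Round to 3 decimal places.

0.703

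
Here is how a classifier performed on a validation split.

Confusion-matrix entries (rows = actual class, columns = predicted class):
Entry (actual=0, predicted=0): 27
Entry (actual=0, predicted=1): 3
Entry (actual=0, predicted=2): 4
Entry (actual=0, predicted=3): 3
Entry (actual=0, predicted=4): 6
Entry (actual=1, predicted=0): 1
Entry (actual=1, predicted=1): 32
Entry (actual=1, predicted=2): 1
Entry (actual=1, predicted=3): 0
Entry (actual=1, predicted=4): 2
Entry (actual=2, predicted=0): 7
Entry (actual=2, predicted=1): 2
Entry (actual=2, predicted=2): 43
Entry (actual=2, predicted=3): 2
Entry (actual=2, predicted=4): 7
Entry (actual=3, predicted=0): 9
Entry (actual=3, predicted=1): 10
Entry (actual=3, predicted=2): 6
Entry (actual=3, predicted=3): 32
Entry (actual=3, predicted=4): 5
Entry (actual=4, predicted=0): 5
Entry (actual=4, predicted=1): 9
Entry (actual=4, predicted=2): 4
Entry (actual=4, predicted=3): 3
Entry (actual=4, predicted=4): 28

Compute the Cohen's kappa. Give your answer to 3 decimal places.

Observed agreement pₒ = trace/N = 162/251 = 0.6454
Expected agreement pₑ = Σ (rowᵢ·colᵢ)/N² = (43·49 + 36·56 + 61·58 + 62·40 + 49·48)/251² = 0.1983
κ = (pₒ − pₑ)/(1 − pₑ) = (0.6454 − 0.1983)/(1 − 0.1983) = 0.558

0.558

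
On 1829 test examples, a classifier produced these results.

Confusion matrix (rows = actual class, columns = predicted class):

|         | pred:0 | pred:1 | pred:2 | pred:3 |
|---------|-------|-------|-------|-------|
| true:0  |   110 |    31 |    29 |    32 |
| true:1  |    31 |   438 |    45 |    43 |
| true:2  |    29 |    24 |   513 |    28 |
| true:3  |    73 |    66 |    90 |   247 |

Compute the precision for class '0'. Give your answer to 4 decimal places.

Treat '0' as positive and all other classes as negative.
precision = TP/(TP+FP).
0: TP=110, FP=31+29+73=133 → 110/243 = 0.45267

0.4527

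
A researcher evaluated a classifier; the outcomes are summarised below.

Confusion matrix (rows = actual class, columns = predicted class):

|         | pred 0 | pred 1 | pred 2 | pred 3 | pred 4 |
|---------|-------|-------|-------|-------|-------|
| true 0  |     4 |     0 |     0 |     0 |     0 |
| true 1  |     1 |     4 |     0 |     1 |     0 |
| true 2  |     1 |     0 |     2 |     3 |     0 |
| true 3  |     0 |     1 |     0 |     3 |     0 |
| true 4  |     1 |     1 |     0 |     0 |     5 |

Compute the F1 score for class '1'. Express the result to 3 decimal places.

0.667

One-vs-rest for '1': TP = diagonal; FP = other classes predicted '1'; FN = '1' predicted as other.
F1 score = 2·TP/(2·TP+FP+FN).
1: TP=4, FP=0+0+1+1=2, FN=1+0+1+0=2 → 8/12 = 0.6667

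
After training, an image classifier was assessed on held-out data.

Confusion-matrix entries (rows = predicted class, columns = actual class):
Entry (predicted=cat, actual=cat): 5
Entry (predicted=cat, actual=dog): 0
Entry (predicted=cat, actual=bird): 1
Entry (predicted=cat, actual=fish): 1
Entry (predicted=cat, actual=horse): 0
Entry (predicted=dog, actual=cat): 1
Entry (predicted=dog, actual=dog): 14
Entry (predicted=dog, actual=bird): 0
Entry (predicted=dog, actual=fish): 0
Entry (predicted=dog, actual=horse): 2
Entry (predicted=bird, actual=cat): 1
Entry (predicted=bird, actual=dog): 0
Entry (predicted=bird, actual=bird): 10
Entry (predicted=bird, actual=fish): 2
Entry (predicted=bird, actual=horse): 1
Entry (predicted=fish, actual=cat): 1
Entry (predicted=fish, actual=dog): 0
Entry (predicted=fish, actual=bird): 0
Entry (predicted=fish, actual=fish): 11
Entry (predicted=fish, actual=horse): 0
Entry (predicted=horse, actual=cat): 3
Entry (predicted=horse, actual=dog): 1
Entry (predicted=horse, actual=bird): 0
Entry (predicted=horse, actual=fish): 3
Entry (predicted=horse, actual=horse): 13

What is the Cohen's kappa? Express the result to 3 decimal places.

0.694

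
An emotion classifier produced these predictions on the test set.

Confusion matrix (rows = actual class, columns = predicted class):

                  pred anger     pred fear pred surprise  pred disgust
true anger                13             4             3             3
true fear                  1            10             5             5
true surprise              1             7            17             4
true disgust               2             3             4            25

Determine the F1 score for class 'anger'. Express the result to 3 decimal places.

0.650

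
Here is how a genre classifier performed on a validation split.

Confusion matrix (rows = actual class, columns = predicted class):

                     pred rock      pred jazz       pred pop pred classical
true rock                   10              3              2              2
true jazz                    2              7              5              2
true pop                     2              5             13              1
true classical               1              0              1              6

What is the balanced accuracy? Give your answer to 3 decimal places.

Balanced accuracy = mean of per-class recall.
  rock: recall = 10/17 = 0.5882
  jazz: recall = 7/16 = 0.4375
  pop: recall = 13/21 = 0.6190
  classical: recall = 6/8 = 0.7500
Mean = (0.5882 + 0.4375 + 0.6190 + 0.7500) / 4 = 0.599

0.599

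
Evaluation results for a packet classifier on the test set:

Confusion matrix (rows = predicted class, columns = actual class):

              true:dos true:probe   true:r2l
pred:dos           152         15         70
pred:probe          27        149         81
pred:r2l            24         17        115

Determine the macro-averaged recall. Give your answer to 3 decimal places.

Per-class recall (TP/(TP+FN)):
  dos: TP=152, FN=27+24=51 → 152/203 = 0.7488
  probe: TP=149, FN=15+17=32 → 149/181 = 0.8232
  r2l: TP=115, FN=70+81=151 → 115/266 = 0.4323
Macro-recall = mean = (0.7488 + 0.8232 + 0.4323) / 3 = 0.668

0.668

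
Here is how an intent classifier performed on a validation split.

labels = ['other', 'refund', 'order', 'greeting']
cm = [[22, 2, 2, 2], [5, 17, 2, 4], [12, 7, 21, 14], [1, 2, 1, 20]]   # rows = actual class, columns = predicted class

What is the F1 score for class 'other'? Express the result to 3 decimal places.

Treat 'other' as positive and all other classes as negative.
F1 score = 2·TP/(2·TP+FP+FN).
other: TP=22, FP=5+12+1=18, FN=2+2+2=6 → 44/68 = 0.6471

0.647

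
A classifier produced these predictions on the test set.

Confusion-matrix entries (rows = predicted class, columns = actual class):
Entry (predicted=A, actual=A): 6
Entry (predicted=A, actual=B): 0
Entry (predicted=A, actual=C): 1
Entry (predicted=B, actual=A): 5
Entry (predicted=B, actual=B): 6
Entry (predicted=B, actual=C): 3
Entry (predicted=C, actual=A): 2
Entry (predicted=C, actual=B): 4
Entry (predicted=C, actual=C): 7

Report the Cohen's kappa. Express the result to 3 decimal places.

0.348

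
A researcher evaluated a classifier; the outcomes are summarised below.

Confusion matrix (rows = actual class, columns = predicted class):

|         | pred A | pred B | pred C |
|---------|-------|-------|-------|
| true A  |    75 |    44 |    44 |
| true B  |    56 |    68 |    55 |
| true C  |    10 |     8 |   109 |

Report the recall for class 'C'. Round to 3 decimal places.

0.858

One-vs-rest for 'C': TP = diagonal; FP = other classes predicted 'C'; FN = 'C' predicted as other.
recall = TP/(TP+FN).
C: TP=109, FN=10+8=18 → 109/127 = 0.8583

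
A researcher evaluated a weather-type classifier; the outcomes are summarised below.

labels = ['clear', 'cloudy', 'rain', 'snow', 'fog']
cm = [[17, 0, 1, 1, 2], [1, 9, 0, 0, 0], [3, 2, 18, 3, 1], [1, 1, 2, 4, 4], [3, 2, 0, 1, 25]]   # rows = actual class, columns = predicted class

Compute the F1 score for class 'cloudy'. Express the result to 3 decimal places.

Take TP from the diagonal, FP from the rest of the 'cloudy' prediction marginal, FN from the rest of the 'cloudy' actual marginal.
F1 score = 2·TP/(2·TP+FP+FN).
cloudy: TP=9, FP=0+2+1+2=5, FN=1+0+0+0=1 → 18/24 = 0.7500

0.750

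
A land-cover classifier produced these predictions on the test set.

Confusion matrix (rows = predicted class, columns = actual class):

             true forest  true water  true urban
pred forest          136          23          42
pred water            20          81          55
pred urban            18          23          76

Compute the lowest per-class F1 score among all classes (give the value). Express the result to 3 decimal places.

0.524

Per-class F1 score (2·TP/(2·TP+FP+FN)):
  forest: TP=136, FP=23+42=65, FN=20+18=38 → 272/375 = 0.7253
  water: TP=81, FP=20+55=75, FN=23+23=46 → 162/283 = 0.5724
  urban: TP=76, FP=18+23=41, FN=42+55=97 → 152/290 = 0.5241
Lowest is class 'urban' with F1 score = 0.524.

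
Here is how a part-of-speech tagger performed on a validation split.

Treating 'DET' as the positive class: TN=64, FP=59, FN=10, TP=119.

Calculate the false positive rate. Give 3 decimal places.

0.480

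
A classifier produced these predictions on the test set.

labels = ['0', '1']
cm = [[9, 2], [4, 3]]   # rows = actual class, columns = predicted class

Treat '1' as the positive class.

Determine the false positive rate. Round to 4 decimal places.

0.1818

FPR = FP/(FP+TN) = 2/(2+9) = 0.1818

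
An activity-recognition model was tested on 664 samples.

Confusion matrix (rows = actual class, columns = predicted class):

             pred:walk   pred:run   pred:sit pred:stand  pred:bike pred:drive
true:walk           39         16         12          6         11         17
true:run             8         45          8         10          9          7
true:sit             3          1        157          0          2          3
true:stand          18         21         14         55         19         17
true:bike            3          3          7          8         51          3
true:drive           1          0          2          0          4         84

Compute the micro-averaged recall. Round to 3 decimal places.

0.649

Micro-averaging pools counts across classes: ΣTP=431, ΣFP=233, ΣFN=233.
Micro-recall = TP/(TP+FN) on pooled counts = 0.649 (equals overall accuracy in single-label multiclass).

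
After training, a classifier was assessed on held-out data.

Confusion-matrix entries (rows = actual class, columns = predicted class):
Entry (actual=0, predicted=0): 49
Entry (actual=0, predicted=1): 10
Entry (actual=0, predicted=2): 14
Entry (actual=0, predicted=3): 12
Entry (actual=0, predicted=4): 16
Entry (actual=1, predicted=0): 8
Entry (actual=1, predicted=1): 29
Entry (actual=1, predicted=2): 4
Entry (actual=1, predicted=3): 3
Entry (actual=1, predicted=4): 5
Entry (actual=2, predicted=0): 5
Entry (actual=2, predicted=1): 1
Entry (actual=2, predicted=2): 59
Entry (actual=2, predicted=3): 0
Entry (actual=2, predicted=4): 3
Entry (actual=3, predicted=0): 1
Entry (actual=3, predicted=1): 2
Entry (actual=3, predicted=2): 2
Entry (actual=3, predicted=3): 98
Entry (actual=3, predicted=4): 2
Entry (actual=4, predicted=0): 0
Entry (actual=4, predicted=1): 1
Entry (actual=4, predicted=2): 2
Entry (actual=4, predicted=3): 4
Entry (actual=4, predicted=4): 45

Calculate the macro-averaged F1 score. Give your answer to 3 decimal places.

0.727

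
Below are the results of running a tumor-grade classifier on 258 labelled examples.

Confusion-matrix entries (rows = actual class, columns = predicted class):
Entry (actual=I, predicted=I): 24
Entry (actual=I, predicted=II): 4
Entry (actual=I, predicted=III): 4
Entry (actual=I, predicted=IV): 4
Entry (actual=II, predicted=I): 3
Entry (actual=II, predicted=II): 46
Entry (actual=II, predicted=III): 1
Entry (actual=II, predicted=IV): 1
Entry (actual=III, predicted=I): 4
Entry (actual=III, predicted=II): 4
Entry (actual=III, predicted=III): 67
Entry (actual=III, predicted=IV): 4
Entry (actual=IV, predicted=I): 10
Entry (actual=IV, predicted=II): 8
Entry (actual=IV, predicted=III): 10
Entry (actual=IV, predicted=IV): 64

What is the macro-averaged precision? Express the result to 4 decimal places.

0.7553

Per-class precision (TP/(TP+FP)):
  I: TP=24, FP=3+4+10=17 → 24/41 = 0.58537
  II: TP=46, FP=4+4+8=16 → 46/62 = 0.74194
  III: TP=67, FP=4+1+10=15 → 67/82 = 0.81707
  IV: TP=64, FP=4+1+4=9 → 64/73 = 0.87671
Macro-precision = mean = (0.58537 + 0.74194 + 0.81707 + 0.87671) / 4 = 0.7553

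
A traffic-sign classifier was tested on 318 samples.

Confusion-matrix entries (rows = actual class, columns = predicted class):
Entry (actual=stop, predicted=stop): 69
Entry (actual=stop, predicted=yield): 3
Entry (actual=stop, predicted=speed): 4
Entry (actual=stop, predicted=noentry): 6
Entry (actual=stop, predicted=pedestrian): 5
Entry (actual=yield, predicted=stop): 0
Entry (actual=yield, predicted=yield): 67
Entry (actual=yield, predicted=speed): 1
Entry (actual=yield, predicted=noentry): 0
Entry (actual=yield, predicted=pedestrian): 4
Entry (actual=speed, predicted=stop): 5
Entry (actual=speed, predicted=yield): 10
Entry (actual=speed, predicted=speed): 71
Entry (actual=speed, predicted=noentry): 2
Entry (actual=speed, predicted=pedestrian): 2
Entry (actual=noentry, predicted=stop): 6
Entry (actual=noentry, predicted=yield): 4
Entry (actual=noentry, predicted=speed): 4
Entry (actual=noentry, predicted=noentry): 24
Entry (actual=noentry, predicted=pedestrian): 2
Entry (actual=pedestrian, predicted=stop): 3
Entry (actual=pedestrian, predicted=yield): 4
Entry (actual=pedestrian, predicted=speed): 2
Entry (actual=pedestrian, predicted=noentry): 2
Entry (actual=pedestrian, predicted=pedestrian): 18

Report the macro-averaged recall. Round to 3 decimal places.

0.747

Per-class recall (TP/(TP+FN)):
  stop: TP=69, FN=3+4+6+5=18 → 69/87 = 0.7931
  yield: TP=67, FN=0+1+0+4=5 → 67/72 = 0.9306
  speed: TP=71, FN=5+10+2+2=19 → 71/90 = 0.7889
  noentry: TP=24, FN=6+4+4+2=16 → 24/40 = 0.6000
  pedestrian: TP=18, FN=3+4+2+2=11 → 18/29 = 0.6207
Macro-recall = mean = (0.7931 + 0.9306 + 0.7889 + 0.6000 + 0.6207) / 5 = 0.747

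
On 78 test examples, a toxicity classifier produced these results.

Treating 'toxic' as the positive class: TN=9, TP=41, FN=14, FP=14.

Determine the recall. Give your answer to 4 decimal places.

Recall = TP/(TP+FN) = 41/(41+14) = 41/55 = 0.7455

0.7455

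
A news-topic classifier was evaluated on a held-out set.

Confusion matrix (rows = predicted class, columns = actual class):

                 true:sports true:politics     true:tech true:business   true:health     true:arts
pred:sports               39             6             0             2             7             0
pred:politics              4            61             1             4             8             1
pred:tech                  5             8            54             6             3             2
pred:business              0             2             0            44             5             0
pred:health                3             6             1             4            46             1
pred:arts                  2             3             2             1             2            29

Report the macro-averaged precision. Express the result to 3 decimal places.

0.758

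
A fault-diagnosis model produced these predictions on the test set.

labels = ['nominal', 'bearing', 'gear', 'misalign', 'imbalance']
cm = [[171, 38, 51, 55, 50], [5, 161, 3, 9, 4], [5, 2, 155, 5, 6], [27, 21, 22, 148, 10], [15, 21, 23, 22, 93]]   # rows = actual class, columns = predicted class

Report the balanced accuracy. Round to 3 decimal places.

Balanced accuracy = mean of per-class recall.
  nominal: recall = 171/365 = 0.4685
  bearing: recall = 161/182 = 0.8846
  gear: recall = 155/173 = 0.8960
  misalign: recall = 148/228 = 0.6491
  imbalance: recall = 93/174 = 0.5345
Mean = (0.4685 + 0.8846 + 0.8960 + 0.6491 + 0.5345) / 5 = 0.687

0.687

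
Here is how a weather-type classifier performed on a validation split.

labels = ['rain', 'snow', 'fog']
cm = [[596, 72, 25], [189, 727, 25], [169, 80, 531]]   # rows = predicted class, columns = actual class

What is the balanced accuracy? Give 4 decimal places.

Balanced accuracy = mean of per-class recall.
  rain: recall = 596/954 = 0.62474
  snow: recall = 727/879 = 0.82708
  fog: recall = 531/581 = 0.91394
Mean = (0.62474 + 0.82708 + 0.91394) / 3 = 0.7886

0.7886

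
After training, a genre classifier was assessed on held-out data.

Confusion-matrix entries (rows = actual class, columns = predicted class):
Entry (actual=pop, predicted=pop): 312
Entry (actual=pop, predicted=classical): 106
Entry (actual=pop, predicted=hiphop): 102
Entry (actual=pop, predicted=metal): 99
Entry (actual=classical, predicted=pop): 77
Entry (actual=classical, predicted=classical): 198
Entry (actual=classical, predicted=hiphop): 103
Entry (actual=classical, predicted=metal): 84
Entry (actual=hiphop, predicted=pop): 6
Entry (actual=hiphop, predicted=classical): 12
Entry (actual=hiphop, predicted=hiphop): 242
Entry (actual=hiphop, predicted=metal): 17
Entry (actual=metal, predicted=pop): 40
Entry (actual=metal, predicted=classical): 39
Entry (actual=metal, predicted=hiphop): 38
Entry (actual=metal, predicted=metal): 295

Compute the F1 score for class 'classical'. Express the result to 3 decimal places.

0.485

Treat 'classical' as positive and all other classes as negative.
F1 score = 2·TP/(2·TP+FP+FN).
classical: TP=198, FP=106+12+39=157, FN=77+103+84=264 → 396/817 = 0.4847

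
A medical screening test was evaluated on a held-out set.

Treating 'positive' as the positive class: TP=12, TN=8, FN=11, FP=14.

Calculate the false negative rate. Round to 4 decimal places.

FNR = FN/(FN+TP) = 11/(11+12) = 0.4783

0.4783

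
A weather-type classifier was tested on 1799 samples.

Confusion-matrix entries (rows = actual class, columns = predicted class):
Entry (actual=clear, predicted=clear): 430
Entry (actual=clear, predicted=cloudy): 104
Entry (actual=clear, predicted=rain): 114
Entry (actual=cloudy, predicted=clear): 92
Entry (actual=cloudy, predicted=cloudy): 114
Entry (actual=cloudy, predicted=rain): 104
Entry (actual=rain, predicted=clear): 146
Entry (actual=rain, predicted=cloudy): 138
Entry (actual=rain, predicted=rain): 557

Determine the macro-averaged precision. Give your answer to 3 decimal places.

Per-class precision (TP/(TP+FP)):
  clear: TP=430, FP=92+146=238 → 430/668 = 0.6437
  cloudy: TP=114, FP=104+138=242 → 114/356 = 0.3202
  rain: TP=557, FP=114+104=218 → 557/775 = 0.7187
Macro-precision = mean = (0.6437 + 0.3202 + 0.7187) / 3 = 0.561

0.561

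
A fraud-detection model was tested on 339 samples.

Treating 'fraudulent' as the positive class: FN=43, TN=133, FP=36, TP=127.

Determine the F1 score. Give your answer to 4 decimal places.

0.7628

Precision = TP/(TP+FP) = 127/163 = 0.7791
Recall = TP/(TP+FN) = 127/170 = 0.7471
F1 = 2·TP/(2·TP+FP+FN) = 254/333 = 0.7628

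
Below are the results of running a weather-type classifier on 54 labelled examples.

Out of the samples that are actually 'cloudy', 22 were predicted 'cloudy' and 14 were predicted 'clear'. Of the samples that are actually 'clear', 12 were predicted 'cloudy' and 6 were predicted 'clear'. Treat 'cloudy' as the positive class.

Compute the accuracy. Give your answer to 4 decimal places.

Accuracy = (TP+TN)/N = (22+6)/54 = 0.5185

0.5185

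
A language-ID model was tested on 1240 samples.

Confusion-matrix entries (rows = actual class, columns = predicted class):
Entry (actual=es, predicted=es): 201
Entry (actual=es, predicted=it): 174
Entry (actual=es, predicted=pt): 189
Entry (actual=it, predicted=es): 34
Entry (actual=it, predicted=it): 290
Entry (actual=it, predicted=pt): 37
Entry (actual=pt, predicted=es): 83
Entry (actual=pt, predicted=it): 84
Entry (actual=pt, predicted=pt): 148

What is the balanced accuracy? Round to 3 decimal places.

Balanced accuracy = mean of per-class recall.
  es: recall = 201/564 = 0.3564
  it: recall = 290/361 = 0.8033
  pt: recall = 148/315 = 0.4698
Mean = (0.3564 + 0.8033 + 0.4698) / 3 = 0.543

0.543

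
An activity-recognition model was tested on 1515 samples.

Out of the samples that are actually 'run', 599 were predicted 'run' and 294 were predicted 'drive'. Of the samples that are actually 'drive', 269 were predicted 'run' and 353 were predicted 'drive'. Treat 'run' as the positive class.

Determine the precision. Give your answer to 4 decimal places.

0.6901

Precision = TP/(TP+FP) = 599/(599+269) = 599/868 = 0.6901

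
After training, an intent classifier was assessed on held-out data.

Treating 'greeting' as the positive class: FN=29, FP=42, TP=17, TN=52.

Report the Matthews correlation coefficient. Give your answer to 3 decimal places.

-0.073

MCC = (TP·TN − FP·FN) / √((TP+FP)(TP+FN)(TN+FP)(TN+FN))
Numerator = 17·52 − 42·29 = -334
Denominator = √(59·46·94·81) = √20664396 = 4545.8108
MCC = -334 / 4545.8108 = -0.073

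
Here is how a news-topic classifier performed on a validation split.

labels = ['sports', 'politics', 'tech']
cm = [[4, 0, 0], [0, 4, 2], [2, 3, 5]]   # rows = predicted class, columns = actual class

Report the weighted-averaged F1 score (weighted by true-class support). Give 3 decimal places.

0.661

Per-class F1 score (2·TP/(2·TP+FP+FN)):
  sports: TP=4, FP=0+0=0, FN=0+2=2 → 8/10 = 0.8000
  politics: TP=4, FP=0+2=2, FN=0+3=3 → 8/13 = 0.6154
  tech: TP=5, FP=2+3=5, FN=0+2=2 → 10/17 = 0.5882
Weighted-F1 score = Σ (supportᵢ/N)·F1 scoreᵢ with N=20: (6/20)·0.8000 + (7/20)·0.6154 + (7/20)·0.5882 = 0.661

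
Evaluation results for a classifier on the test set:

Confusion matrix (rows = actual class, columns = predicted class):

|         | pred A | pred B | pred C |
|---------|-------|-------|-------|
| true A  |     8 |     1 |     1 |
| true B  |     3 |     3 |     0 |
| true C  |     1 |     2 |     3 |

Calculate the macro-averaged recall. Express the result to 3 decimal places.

0.600

Per-class recall (TP/(TP+FN)):
  A: TP=8, FN=1+1=2 → 8/10 = 0.8000
  B: TP=3, FN=3+0=3 → 3/6 = 0.5000
  C: TP=3, FN=1+2=3 → 3/6 = 0.5000
Macro-recall = mean = (0.8000 + 0.5000 + 0.5000) / 3 = 0.600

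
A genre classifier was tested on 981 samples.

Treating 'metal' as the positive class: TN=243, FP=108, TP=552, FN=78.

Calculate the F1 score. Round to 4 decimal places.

Precision = TP/(TP+FP) = 552/660 = 0.8364
Recall = TP/(TP+FN) = 552/630 = 0.8762
F1 = 2·TP/(2·TP+FP+FN) = 1104/1290 = 0.8558

0.8558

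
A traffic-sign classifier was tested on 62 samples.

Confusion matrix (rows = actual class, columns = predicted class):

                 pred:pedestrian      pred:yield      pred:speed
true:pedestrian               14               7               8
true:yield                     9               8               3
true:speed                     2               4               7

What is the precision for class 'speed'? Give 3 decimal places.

One-vs-rest for 'speed': TP = diagonal; FP = other classes predicted 'speed'; FN = 'speed' predicted as other.
precision = TP/(TP+FP).
speed: TP=7, FP=8+3=11 → 7/18 = 0.3889

0.389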